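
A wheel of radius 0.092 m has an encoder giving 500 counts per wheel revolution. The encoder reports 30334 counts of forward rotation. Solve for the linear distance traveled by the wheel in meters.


revs = 30334/500 = 60.668000
d = revs * 2*pi*r = 60.668000 * 2*pi*0.092 = 35.0693

35.0693 m


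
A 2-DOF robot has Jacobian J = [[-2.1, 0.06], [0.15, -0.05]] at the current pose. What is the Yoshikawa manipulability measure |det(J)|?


det(J) = -2.1*-0.05 - (0.06)*(0.15) = 0.0960
|det(J)| = 0.0960

0.0960


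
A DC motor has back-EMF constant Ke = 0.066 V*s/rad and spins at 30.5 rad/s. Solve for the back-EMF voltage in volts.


V_emf = Ke * omega = 0.066*30.5 = 2.0130

2.0130 V


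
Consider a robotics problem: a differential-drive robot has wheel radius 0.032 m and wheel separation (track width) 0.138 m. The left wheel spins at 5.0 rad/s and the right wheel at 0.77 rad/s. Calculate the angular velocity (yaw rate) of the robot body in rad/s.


omega = r*(wR - wL)/L = 0.032*(0.77 - (5.0))/0.138 = -0.9809

-0.9809 rad/s


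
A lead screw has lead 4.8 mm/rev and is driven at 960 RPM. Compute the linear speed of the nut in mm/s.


v = lead * (RPM/60) = 4.8*960/60 = 76.8000

76.8000 mm/s


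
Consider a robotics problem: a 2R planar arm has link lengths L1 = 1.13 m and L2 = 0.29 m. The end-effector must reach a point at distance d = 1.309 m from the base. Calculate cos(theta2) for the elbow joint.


cos(th2) = (d^2 - L1^2 - L2^2)/(2*L1*L2) = (1.309^2 - 1.13^2 - 0.29^2)/(2*1.13*0.29) = 0.5378

0.5378


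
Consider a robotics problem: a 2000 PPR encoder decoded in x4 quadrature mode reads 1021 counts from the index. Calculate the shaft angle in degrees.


angle = counts * 360 / (PPR*4) = 1021 * 360 / 8000 = 45.9450

45.9450 degrees


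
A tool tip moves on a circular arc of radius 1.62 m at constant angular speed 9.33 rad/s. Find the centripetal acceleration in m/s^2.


a_c = omega^2 * r = 9.33^2 * 1.62 = 141.0192

141.0192 m/s^2


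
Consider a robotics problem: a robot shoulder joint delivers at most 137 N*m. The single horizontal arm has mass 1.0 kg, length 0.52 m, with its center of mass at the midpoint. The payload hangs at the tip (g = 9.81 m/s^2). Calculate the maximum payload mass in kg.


tau_arm = m_arm*g*(L/2) = 1.0*9.81*0.52/2 = 2.5506 N*m
tau_payload = tau_max - tau_arm = 137 - 2.5506 = 134.4494
m_payload = tau_payload / (g*L) = 134.4494 / (9.81*0.52) = 26.3564

26.3564 kg


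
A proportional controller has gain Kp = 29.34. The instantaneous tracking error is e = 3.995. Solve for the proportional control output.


u_P = Kp * e = 29.34 * 3.995 = 117.2133

117.2133


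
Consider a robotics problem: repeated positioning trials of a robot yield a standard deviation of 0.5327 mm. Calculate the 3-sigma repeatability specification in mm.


repeatability = 3*sigma = 3*0.5327 = 1.5981

1.5981 mm


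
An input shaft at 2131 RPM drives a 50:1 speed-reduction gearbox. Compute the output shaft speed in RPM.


omega_out = omega_in / N = 2131 / 50 = 42.6200

42.6200 RPM


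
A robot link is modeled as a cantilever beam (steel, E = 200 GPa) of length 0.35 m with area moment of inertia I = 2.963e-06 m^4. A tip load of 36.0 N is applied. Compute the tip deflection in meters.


delta = F*L^3/(3*E*I) = 36.0*0.35^3/(3*2.000e+11*2.963e-06)
      = 1.5435/1777800 = 8.6821e-07

8.6821e-07 m


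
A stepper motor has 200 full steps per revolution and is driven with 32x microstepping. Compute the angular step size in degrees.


step = 360/(200*32) = 360/6400 = 0.0563

0.0563 degrees


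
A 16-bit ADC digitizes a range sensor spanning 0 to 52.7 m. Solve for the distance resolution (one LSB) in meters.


res = range / 2^n = 52.7/2^16 = 52.7/65536 = 8.0414e-04

8.0414e-04 m


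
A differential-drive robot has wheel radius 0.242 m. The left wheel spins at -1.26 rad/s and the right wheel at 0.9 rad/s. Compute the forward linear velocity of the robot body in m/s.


v = r*(wR + wL)/2 = 0.242*(0.9 + -1.26)/2 = -0.0436

-0.0436 m/s


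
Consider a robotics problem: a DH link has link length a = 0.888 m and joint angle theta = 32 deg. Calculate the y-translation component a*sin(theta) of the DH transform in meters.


a*sin(theta) = 0.888*sin(32 deg) = 0.4706

0.4706 m


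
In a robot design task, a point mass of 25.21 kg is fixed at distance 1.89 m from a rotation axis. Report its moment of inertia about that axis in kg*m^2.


I = m*r^2 = 25.21*1.89^2 = 90.0526

90.0526 kg*m^2


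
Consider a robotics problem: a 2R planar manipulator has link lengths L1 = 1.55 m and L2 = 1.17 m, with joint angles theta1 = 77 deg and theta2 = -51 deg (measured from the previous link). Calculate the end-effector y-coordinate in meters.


y = L1*sin(th1) + L2*sin(th1+th2) = 1.55*sin(77 deg) + 1.17*sin(26 deg) = 2.0232

2.0232 m


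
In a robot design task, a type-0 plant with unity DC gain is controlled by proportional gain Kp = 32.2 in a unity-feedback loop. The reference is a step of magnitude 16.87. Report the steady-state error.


e_ss = R/(1 + Kp) = 16.87/(1 + 32.2) = 16.87/33.2000 = 0.5081

0.5081


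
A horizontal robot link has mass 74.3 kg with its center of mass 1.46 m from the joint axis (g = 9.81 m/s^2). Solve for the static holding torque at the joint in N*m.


tau = m*g*L = 74.3 * 9.81 * 1.46 = 1064.1692

1064.1692 N*m


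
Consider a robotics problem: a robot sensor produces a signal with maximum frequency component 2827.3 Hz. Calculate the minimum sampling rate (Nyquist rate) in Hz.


f_s,min = 2*f_max = 2*2827.3 = 5654.6000

5654.6000 Hz


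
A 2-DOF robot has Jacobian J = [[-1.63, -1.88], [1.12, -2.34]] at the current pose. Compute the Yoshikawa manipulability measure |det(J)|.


det(J) = -1.63*-2.34 - (-1.88)*(1.12) = 5.9198
|det(J)| = 5.9198

5.9198


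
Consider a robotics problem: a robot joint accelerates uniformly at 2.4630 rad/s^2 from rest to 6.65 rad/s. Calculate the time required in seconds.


t = delta_omega / alpha = 6.65 / 2.4630 = 2.7000

2.7000 s


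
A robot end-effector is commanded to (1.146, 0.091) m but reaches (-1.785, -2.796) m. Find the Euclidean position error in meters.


dx = -1.785 - (1.146) = -2.9310, dy = -2.796 - (0.091) = -2.8870
err = sqrt(8.590761 + 8.334769) = 4.1141

4.1141 m


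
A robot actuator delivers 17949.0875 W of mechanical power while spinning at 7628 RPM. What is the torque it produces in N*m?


omega = 7628 * 2*pi/60 = 798.802292 rad/s
tau = P / omega = 17949.0875 / 798.802292 = 22.4700

22.4700 N*m


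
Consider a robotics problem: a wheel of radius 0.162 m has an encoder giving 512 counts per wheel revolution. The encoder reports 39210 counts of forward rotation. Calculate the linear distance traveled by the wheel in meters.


revs = 39210/512 = 76.582031
d = revs * 2*pi*r = 76.582031 * 2*pi*0.162 = 77.9510

77.9510 m


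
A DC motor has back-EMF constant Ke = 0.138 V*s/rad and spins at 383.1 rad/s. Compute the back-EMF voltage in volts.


V_emf = Ke * omega = 0.138*383.1 = 52.8678

52.8678 V


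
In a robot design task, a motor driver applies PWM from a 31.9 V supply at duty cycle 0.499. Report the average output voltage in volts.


V_avg = V_supply * D = 31.9*0.499 = 15.9181

15.9181 V


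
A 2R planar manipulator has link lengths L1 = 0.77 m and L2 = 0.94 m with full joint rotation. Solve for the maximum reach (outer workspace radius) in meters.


r_max = L1 + L2 = 0.77 + 0.94 = 1.7100

1.7100 m


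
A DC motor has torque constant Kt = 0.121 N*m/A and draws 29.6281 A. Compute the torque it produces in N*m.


tau = Kt * I = 0.121*29.6281 = 3.5850

3.5850 N*m


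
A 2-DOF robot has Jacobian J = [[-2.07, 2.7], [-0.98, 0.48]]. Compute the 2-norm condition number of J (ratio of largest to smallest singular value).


JJ^T eigenvalues: trace(JJ^T) = 12.7657, det(JJ^T) = det(J)^2 = 2.73042576
s_max^2 = (12.7657 + sqrt(152.04139345))/2 = 12.54810331
s_min^2 = (12.7657 - sqrt(152.04139345))/2 = 0.21759669
kappa = s_max/s_min = sqrt(12.54810331/0.21759669) = 7.5939

7.5939


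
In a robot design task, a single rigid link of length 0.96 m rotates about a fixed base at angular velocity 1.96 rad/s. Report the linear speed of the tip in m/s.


v = L*omega = 0.96 * 1.96 = 1.8816

1.8816 m/s


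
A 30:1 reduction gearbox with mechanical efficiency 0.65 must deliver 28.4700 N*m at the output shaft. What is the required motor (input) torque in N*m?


tau_in = tau_out / (N * eta) = 28.4700 / (30 * 0.65) = 1.4600

1.4600 N*m


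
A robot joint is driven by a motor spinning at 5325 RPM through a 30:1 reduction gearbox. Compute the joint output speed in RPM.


omega_joint = omega_motor / N = 5325 / 30 = 177.5000

177.5000 RPM


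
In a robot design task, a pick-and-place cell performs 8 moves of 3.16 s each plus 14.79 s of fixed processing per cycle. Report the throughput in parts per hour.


T_cycle = 8*3.16 + 14.79 = 40.0700 s
rate = 3600/T = 89.8428

89.8428 parts/hour


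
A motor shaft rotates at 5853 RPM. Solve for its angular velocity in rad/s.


omega = 5853 * 2*pi/60 = 612.9247

612.9247 rad/s


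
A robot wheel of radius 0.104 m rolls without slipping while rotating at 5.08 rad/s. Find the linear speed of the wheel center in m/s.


v = omega * r = 5.08 * 0.104 = 0.5283

0.5283 m/s


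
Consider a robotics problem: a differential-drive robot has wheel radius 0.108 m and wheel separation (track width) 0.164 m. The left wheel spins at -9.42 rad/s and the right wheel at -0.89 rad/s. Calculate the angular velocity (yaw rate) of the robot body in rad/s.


omega = r*(wR - wL)/L = 0.108*(-0.89 - (-9.42))/0.164 = 5.6173

5.6173 rad/s


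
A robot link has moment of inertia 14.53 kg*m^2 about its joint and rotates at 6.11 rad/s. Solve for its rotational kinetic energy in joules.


KE = (1/2)*I*omega^2 = 0.5*14.53*6.11^2 = 271.2177

271.2177 J


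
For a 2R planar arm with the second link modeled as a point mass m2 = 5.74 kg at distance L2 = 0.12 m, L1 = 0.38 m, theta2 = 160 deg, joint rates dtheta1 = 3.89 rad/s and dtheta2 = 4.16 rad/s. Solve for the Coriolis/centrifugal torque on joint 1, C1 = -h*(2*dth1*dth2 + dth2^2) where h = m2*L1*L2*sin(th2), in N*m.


h = m2*L1*L2*sin(th2) = 5.74*0.38*0.12*sin(160 deg) = 0.089522
C1 = -h*(2*3.89*4.16 + 4.16^2) = -0.089522*49.6704 = -4.4466

-4.4466 N*m


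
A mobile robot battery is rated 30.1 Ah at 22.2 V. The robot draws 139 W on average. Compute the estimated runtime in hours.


E = 30.1*22.2 = 668.2200 Wh
t = E/P = 668.2200/139 = 4.8073

4.8073 hours


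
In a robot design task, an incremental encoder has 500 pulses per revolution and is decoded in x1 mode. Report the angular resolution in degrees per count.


resolution = 360 / (PPR * 1) = 360 / 500 = 0.7200

0.7200 degrees


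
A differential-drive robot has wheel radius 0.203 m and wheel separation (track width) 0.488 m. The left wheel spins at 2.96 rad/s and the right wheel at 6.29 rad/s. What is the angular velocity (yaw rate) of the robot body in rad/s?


omega = r*(wR - wL)/L = 0.203*(6.29 - (2.96))/0.488 = 1.3852

1.3852 rad/s


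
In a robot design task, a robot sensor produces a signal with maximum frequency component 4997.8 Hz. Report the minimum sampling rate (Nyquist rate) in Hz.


f_s,min = 2*f_max = 2*4997.8 = 9995.6000

9995.6000 Hz


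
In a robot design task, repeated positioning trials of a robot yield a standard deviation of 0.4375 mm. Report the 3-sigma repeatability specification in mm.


repeatability = 3*sigma = 3*0.4375 = 1.3125

1.3125 mm


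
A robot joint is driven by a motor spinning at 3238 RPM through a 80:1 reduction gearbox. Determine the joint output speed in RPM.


omega_joint = omega_motor / N = 3238 / 80 = 40.4750

40.4750 RPM


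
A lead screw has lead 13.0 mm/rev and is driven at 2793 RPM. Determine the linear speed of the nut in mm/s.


v = lead * (RPM/60) = 13.0*2793/60 = 605.1500

605.1500 mm/s


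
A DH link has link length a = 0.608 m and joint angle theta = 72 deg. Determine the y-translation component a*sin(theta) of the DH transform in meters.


a*sin(theta) = 0.608*sin(72 deg) = 0.5782

0.5782 m


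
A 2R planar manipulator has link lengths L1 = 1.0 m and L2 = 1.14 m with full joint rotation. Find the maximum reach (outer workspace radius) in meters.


r_max = L1 + L2 = 1.0 + 1.14 = 2.1400

2.1400 m


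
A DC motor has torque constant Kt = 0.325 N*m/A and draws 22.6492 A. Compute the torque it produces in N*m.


tau = Kt * I = 0.325*22.6492 = 7.3610

7.3610 N*m


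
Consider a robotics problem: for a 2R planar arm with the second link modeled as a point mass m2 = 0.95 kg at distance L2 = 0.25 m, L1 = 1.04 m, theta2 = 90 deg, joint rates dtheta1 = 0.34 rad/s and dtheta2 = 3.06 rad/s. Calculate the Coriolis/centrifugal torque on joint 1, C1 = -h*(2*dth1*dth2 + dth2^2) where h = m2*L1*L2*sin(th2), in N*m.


h = m2*L1*L2*sin(th2) = 0.95*1.04*0.25*sin(90 deg) = 0.247000
C1 = -h*(2*0.34*3.06 + 3.06^2) = -0.247000*11.4444 = -2.8268

-2.8268 N*m


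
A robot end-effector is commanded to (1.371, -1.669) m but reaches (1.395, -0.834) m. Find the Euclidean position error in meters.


dx = 1.395 - (1.371) = 0.0240, dy = -0.834 - (-1.669) = 0.8350
err = sqrt(0.000576 + 0.697225) = 0.8353

0.8353 m


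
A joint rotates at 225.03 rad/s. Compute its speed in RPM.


RPM = 225.03 * 60/(2*pi) = 2148.8782

2148.8782 RPM


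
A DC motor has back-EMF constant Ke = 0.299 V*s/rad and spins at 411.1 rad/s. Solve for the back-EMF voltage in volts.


V_emf = Ke * omega = 0.299*411.1 = 122.9189

122.9189 V


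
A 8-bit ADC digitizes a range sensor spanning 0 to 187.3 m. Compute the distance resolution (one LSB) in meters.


res = range / 2^n = 187.3/2^8 = 187.3/256 = 0.7316

0.7316 m


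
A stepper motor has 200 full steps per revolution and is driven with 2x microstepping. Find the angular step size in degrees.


step = 360/(200*2) = 360/400 = 0.9000

0.9000 degrees


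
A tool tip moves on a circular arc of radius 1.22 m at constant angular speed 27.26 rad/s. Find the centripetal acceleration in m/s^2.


a_c = omega^2 * r = 27.26^2 * 1.22 = 906.5913

906.5913 m/s^2


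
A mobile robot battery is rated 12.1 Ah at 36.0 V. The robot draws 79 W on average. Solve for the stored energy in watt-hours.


E = capacity * V = 12.1*36.0 = 435.6000

435.6000 Wh


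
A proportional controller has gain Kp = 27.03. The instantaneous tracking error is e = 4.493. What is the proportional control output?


u_P = Kp * e = 27.03 * 4.493 = 121.4458

121.4458


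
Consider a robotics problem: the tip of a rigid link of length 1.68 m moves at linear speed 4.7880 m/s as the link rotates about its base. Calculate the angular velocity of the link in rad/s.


omega = v / L = 4.7880 / 1.68 = 2.8500

2.8500 rad/s


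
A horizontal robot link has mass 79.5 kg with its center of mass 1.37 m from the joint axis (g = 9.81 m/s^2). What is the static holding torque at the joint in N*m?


tau = m*g*L = 79.5 * 9.81 * 1.37 = 1068.4562

1068.4562 N*m


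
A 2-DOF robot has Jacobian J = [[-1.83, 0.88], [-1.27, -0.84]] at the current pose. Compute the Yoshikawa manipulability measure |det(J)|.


det(J) = -1.83*-0.84 - (0.88)*(-1.27) = 2.6548
|det(J)| = 2.6548

2.6548


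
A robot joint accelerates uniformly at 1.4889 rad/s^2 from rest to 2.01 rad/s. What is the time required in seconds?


t = delta_omega / alpha = 2.01 / 1.4889 = 1.3500

1.3500 s


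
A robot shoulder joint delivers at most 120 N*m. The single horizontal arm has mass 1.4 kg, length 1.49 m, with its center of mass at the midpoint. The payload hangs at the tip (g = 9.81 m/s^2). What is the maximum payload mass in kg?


tau_arm = m_arm*g*(L/2) = 1.4*9.81*1.49/2 = 10.2318 N*m
tau_payload = tau_max - tau_arm = 120 - 10.2318 = 109.7682
m_payload = tau_payload / (g*L) = 109.7682 / (9.81*1.49) = 7.5097

7.5097 kg


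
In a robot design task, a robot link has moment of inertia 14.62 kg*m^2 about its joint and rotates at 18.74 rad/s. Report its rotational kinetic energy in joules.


KE = (1/2)*I*omega^2 = 0.5*14.62*18.74^2 = 2567.1814

2567.1814 J


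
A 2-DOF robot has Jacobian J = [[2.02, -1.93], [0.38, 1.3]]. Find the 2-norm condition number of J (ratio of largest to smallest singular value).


JJ^T eigenvalues: trace(JJ^T) = 9.6397, det(JJ^T) = det(J)^2 = 11.28556836
s_max^2 = (9.6397 + sqrt(47.78154265))/2 = 8.27605972
s_min^2 = (9.6397 - sqrt(47.78154265))/2 = 1.36364028
kappa = s_max/s_min = sqrt(8.27605972/1.36364028) = 2.4636

2.4636


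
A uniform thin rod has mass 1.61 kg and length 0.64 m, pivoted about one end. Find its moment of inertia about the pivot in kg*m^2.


I = (1/3)*m*L^2 = (1/3)*1.61*0.64^2 = 0.2198

0.2198 kg*m^2


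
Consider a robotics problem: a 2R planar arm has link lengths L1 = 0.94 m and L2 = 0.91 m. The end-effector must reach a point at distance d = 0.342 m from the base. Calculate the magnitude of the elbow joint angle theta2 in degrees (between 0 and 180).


cos(th2) = (d^2 - L1^2 - L2^2)/(2*L1*L2) = (0.342^2 - 0.94^2 - 0.91^2)/(2*0.94*0.91) = -0.93215805
th2 = acos(-0.93215805) = 158.7738 deg

158.7738 degrees


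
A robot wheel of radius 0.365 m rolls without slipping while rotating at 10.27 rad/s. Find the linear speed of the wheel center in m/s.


v = omega * r = 10.27 * 0.365 = 3.7485

3.7485 m/s


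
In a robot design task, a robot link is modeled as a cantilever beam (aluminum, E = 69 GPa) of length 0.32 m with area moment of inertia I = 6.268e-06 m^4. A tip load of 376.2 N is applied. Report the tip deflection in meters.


delta = F*L^3/(3*E*I) = 376.2*0.32^3/(3*6.900e+10*6.268e-06)
      = 12.3273216/1297476 = 9.5010e-06

9.5010e-06 m


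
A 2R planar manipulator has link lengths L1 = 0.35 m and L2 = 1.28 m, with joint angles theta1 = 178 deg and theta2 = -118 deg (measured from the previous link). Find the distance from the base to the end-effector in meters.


x = L1*cos(th1) + L2*cos(th1+th2) = 0.290213
y = L1*sin(th1) + L2*sin(th1+th2) = 1.120727
d = sqrt(x^2 + y^2) = sqrt(0.084224 + 1.256029) = 1.1577

1.1577 m


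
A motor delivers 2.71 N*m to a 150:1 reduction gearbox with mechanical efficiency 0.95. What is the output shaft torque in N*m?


tau_out = tau_in * N * eta = 2.71 * 150 * 0.95 = 386.1750

386.1750 N*m


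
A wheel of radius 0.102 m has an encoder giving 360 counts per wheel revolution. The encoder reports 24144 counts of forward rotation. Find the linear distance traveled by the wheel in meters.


revs = 24144/360 = 67.066667
d = revs * 2*pi*r = 67.066667 * 2*pi*0.102 = 42.9820

42.9820 m


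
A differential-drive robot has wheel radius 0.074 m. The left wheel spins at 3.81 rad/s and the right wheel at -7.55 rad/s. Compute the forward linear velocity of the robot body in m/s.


v = r*(wR + wL)/2 = 0.074*(-7.55 + 3.81)/2 = -0.1384

-0.1384 m/s


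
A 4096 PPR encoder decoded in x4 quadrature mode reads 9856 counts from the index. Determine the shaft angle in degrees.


angle = counts * 360 / (PPR*4) = 9856 * 360 / 16384 = 216.5625

216.5625 degrees


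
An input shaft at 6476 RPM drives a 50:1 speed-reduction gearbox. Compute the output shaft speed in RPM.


omega_out = omega_in / N = 6476 / 50 = 129.5200

129.5200 RPM


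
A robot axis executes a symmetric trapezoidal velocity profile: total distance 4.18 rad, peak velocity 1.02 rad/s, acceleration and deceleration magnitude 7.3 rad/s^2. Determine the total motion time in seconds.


t_acc = v/a = 1.02/7.3 = 0.139726 s
d_acc = v^2/(2a) = 0.071260 rad (each ramp)
d_cruise = 4.18 - 2*0.071260 = 4.037480 rad
t_cruise = 4.037480/1.02 = 3.958314 s
t_total = 2*0.139726 + 3.958314 = 4.2378

4.2378 s


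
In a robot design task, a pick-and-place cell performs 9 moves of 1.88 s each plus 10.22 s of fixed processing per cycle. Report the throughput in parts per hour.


T_cycle = 9*1.88 + 10.22 = 27.1400 s
rate = 3600/T = 132.6455

132.6455 parts/hour


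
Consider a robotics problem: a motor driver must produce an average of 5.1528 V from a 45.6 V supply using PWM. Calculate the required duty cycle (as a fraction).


D = V_avg/V_supply = 5.1528/45.6 = 0.1130

0.1130


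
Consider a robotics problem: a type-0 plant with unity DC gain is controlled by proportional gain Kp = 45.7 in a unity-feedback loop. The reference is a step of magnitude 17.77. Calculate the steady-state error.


e_ss = R/(1 + Kp) = 17.77/(1 + 45.7) = 17.77/46.7000 = 0.3805

0.3805


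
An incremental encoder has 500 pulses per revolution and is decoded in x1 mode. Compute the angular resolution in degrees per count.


resolution = 360 / (PPR * 1) = 360 / 500 = 0.7200

0.7200 degrees


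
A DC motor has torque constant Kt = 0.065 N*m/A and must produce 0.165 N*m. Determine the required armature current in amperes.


I = tau / Kt = 0.165/0.065 = 2.5385

2.5385 A


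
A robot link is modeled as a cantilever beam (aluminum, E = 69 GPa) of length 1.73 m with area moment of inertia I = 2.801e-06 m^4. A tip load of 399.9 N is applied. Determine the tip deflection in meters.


delta = F*L^3/(3*E*I) = 399.9*1.73^3/(3*6.900e+10*2.801e-06)
      = 2070.5690283/579807 = 0.0036

0.0036 m


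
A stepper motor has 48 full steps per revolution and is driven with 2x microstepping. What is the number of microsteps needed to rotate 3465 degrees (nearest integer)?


step_size = 360/(48*2) = 360/96 = 3.750000 deg
n = 3465/(360/96) = 3465*96/360 = 924

924 steps


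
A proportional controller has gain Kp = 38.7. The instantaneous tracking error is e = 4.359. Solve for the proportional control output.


u_P = Kp * e = 38.7 * 4.359 = 168.6933

168.6933


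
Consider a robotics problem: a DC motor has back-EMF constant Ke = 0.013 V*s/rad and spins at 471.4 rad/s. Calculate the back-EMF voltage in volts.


V_emf = Ke * omega = 0.013*471.4 = 6.1282

6.1282 V


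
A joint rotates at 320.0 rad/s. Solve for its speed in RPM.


RPM = 320.0 * 60/(2*pi) = 3055.7749

3055.7749 RPM


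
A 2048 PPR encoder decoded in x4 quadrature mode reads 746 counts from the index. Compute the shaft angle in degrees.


angle = counts * 360 / (PPR*4) = 746 * 360 / 8192 = 32.7832

32.7832 degrees


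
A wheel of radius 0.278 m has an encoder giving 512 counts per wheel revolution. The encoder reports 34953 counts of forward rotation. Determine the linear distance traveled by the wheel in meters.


revs = 34953/512 = 68.267578
d = revs * 2*pi*r = 68.267578 * 2*pi*0.278 = 119.2447

119.2447 m


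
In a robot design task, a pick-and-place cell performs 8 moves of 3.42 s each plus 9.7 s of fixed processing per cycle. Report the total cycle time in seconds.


T = 8*3.42 + 9.7 = 37.0600

37.0600 s


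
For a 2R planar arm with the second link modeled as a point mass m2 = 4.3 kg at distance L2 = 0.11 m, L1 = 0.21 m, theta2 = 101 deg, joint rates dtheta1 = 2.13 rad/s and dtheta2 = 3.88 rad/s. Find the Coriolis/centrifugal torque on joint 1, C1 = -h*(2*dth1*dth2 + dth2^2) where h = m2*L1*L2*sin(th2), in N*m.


h = m2*L1*L2*sin(th2) = 4.3*0.21*0.11*sin(101 deg) = 0.097505
C1 = -h*(2*2.13*3.88 + 3.88^2) = -0.097505*31.5832 = -3.0795

-3.0795 N*m


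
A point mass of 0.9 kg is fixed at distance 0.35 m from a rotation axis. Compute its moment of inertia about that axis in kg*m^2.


I = m*r^2 = 0.9*0.35^2 = 0.1102

0.1102 kg*m^2


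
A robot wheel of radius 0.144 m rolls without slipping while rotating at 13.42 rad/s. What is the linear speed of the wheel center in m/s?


v = omega * r = 13.42 * 0.144 = 1.9325

1.9325 m/s


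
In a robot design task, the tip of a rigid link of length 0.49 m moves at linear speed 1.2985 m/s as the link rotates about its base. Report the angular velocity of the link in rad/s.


omega = v / L = 1.2985 / 0.49 = 2.6500

2.6500 rad/s


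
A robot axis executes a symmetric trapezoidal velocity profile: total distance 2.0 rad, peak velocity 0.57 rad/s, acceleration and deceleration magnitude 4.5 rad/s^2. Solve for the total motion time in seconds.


t_acc = v/a = 0.57/4.5 = 0.126667 s
d_acc = v^2/(2a) = 0.036100 rad (each ramp)
d_cruise = 2.0 - 2*0.036100 = 1.927800 rad
t_cruise = 1.927800/0.57 = 3.382105 s
t_total = 2*0.126667 + 3.382105 = 3.6354

3.6354 s


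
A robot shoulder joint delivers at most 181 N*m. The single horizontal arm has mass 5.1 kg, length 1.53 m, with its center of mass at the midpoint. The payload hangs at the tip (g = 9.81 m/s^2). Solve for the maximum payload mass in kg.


tau_arm = m_arm*g*(L/2) = 5.1*9.81*1.53/2 = 38.2737 N*m
tau_payload = tau_max - tau_arm = 181 - 38.2737 = 142.7263
m_payload = tau_payload / (g*L) = 142.7263 / (9.81*1.53) = 9.5092

9.5092 kg


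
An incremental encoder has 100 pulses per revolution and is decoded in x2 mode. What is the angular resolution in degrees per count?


resolution = 360 / (PPR * 2) = 360 / 200 = 1.8000

1.8000 degrees


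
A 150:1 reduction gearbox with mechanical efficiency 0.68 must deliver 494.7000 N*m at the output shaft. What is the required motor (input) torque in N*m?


tau_in = tau_out / (N * eta) = 494.7000 / (150 * 0.68) = 4.8500

4.8500 N*m


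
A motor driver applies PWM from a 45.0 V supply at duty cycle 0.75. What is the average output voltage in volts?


V_avg = V_supply * D = 45.0*0.75 = 33.7500

33.7500 V


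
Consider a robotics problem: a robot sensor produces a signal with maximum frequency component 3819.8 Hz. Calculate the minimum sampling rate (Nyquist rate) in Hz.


f_s,min = 2*f_max = 2*3819.8 = 7639.6000

7639.6000 Hz


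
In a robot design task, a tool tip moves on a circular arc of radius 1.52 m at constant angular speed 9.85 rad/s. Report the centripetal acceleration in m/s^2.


a_c = omega^2 * r = 9.85^2 * 1.52 = 147.4742

147.4742 m/s^2


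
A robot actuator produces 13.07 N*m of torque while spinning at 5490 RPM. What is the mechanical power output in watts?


omega = 5490 * 2*pi/60 = 574.911456 rad/s
P = tau * omega = 13.07 * 574.911456 = 7514.0927

7514.0927 W


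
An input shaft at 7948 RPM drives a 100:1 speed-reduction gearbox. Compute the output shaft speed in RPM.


omega_out = omega_in / N = 7948 / 100 = 79.4800

79.4800 RPM


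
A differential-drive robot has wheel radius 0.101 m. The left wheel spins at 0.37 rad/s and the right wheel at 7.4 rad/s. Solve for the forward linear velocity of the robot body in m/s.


v = r*(wR + wL)/2 = 0.101*(7.4 + 0.37)/2 = 0.3924

0.3924 m/s


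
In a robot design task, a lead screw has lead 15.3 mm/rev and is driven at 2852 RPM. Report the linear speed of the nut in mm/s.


v = lead * (RPM/60) = 15.3*2852/60 = 727.2600

727.2600 mm/s


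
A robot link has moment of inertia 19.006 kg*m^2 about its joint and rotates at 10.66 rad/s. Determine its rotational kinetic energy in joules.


KE = (1/2)*I*omega^2 = 0.5*19.006*10.66^2 = 1079.8791

1079.8791 J


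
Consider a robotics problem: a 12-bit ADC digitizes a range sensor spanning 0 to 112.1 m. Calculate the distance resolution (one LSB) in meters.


res = range / 2^n = 112.1/2^12 = 112.1/4096 = 0.0274

0.0274 m


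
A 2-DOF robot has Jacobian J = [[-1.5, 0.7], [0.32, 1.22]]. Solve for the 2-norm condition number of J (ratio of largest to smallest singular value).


JJ^T eigenvalues: trace(JJ^T) = 4.3308, det(JJ^T) = det(J)^2 = 4.21891600
s_max^2 = (4.3308 + sqrt(1.88016464))/2 = 2.85099548
s_min^2 = (4.3308 - sqrt(1.88016464))/2 = 1.47980452
kappa = s_max/s_min = sqrt(2.85099548/1.47980452) = 1.3880

1.3880


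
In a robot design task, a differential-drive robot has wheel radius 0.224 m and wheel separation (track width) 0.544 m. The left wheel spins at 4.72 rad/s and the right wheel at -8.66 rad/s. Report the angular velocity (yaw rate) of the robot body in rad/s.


omega = r*(wR - wL)/L = 0.224*(-8.66 - (4.72))/0.544 = -5.5094

-5.5094 rad/s


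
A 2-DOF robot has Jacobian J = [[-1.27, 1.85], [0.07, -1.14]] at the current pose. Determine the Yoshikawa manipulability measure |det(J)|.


det(J) = -1.27*-1.14 - (1.85)*(0.07) = 1.3183
|det(J)| = 1.3183

1.3183


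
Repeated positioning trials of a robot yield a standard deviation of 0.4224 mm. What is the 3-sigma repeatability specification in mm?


repeatability = 3*sigma = 3*0.4224 = 1.2672

1.2672 mm


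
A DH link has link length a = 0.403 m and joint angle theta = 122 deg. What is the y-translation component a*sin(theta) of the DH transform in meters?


a*sin(theta) = 0.403*sin(122 deg) = 0.3418

0.3418 m


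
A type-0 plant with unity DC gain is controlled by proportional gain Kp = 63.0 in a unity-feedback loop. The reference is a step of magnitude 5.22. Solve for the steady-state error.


e_ss = R/(1 + Kp) = 5.22/(1 + 63.0) = 5.22/64.0000 = 0.0816

0.0816


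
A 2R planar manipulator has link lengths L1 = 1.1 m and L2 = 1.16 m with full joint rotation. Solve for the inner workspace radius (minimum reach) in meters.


r_min = |L1 - L2| = |1.1 - 1.16| = 0.0600

0.0600 m


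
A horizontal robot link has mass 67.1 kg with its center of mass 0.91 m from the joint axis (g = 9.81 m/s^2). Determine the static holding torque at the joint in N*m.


tau = m*g*L = 67.1 * 9.81 * 0.91 = 599.0084

599.0084 N*m


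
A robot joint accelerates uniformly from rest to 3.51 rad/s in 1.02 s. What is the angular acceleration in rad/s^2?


alpha = delta_omega / t = 3.51 / 1.02 = 3.4412

3.4412 rad/s^2


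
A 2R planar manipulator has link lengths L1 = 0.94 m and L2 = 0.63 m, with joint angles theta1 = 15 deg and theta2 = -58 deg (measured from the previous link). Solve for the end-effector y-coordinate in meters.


y = L1*sin(th1) + L2*sin(th1+th2) = 0.94*sin(15 deg) + 0.63*sin(-43 deg) = -0.1864

-0.1864 m


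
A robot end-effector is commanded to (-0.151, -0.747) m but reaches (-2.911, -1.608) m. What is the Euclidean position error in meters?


dx = -2.911 - (-0.151) = -2.7600, dy = -1.608 - (-0.747) = -0.8610
err = sqrt(7.617600 + 0.741321) = 2.8912

2.8912 m


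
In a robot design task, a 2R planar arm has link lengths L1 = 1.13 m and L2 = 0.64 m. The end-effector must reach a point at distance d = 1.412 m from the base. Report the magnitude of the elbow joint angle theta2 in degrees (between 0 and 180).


cos(th2) = (d^2 - L1^2 - L2^2)/(2*L1*L2) = (1.412^2 - 1.13^2 - 0.64^2)/(2*1.13*0.64) = 0.21241980
th2 = acos(0.21241980) = 77.7358 deg

77.7358 degrees


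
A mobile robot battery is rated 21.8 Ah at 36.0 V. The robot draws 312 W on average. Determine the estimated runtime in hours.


E = 21.8*36.0 = 784.8000 Wh
t = E/P = 784.8000/312 = 2.5154

2.5154 hours


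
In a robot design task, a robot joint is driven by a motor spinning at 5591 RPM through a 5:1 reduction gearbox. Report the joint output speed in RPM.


omega_joint = omega_motor / N = 5591 / 5 = 1118.2000

1118.2000 RPM


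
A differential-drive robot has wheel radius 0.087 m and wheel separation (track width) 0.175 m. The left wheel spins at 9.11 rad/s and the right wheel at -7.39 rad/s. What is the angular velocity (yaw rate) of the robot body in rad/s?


omega = r*(wR - wL)/L = 0.087*(-7.39 - (9.11))/0.175 = -8.2029

-8.2029 rad/s


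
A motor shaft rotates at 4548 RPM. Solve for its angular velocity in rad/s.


omega = 4548 * 2*pi/60 = 476.2654

476.2654 rad/s


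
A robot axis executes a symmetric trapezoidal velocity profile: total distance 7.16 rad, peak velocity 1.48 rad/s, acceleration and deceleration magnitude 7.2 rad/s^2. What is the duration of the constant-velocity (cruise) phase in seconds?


t_acc = v/a = 0.205556 s, d_acc = v^2/(2a) = 0.152111 rad each
d_cruise = 7.16 - 2*0.152111 = 6.855778 rad
t_cruise = d_cruise/v = 6.855778/1.48 = 4.6323

4.6323 s


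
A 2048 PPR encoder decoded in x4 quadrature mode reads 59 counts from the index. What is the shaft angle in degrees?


angle = counts * 360 / (PPR*4) = 59 * 360 / 8192 = 2.5928

2.5928 degrees


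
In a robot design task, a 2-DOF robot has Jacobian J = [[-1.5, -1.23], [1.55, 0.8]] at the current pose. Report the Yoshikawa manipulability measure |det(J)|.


det(J) = -1.5*0.8 - (-1.23)*(1.55) = 0.7065
|det(J)| = 0.7065

0.7065


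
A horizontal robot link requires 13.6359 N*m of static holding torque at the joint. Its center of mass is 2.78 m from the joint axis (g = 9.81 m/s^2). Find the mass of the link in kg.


m = tau / (g*L) = 13.6359 / (9.81 * 2.78) = 0.5000

0.5000 kg


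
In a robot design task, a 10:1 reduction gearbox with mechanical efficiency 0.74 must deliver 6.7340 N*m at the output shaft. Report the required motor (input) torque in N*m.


tau_in = tau_out / (N * eta) = 6.7340 / (10 * 0.74) = 0.9100

0.9100 N*m


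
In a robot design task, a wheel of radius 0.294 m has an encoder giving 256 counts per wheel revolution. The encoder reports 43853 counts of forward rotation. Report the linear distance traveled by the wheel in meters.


revs = 43853/256 = 171.300781
d = revs * 2*pi*r = 171.300781 * 2*pi*0.294 = 316.4365

316.4365 m


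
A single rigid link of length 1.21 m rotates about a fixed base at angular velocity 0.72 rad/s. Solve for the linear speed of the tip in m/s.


v = L*omega = 1.21 * 0.72 = 0.8712

0.8712 m/s


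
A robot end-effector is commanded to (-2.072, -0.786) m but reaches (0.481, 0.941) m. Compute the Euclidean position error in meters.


dx = 0.481 - (-2.072) = 2.5530, dy = 0.941 - (-0.786) = 1.7270
err = sqrt(6.517809 + 2.982529) = 3.0823

3.0823 m


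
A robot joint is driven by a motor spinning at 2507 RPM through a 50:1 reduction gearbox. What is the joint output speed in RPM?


omega_joint = omega_motor / N = 2507 / 50 = 50.1400

50.1400 RPM


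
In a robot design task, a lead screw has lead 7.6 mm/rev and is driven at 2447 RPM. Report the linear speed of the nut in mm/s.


v = lead * (RPM/60) = 7.6*2447/60 = 309.9533

309.9533 mm/s


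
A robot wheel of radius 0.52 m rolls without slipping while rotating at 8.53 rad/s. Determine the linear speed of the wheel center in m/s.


v = omega * r = 8.53 * 0.52 = 4.4356

4.4356 m/s


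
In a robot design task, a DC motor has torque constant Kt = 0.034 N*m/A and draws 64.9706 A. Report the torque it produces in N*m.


tau = Kt * I = 0.034*64.9706 = 2.2090

2.2090 N*m


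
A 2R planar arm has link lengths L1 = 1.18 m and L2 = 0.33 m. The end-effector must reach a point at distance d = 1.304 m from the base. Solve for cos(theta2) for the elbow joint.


cos(th2) = (d^2 - L1^2 - L2^2)/(2*L1*L2) = (1.304^2 - 1.18^2 - 0.33^2)/(2*1.18*0.33) = 0.2557

0.2557


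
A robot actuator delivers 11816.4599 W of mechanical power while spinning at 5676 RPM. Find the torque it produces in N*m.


omega = 5676 * 2*pi/60 = 594.389330 rad/s
tau = P / omega = 11816.4599 / 594.389330 = 19.8800

19.8800 N*m


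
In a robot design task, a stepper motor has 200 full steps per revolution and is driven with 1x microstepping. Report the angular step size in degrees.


step = 360/(200*1) = 360/200 = 1.8000

1.8000 degrees


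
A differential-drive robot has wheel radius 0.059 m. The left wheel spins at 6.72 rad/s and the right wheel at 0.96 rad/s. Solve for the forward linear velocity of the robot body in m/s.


v = r*(wR + wL)/2 = 0.059*(0.96 + 6.72)/2 = 0.2266

0.2266 m/s


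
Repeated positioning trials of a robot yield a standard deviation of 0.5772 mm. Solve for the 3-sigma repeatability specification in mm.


repeatability = 3*sigma = 3*0.5772 = 1.7316

1.7316 mm


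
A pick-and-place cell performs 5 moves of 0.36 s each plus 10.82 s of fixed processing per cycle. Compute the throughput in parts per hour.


T_cycle = 5*0.36 + 10.82 = 12.6200 s
rate = 3600/T = 285.2615

285.2615 parts/hour


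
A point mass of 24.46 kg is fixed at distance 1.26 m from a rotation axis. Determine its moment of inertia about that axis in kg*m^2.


I = m*r^2 = 24.46*1.26^2 = 38.8327

38.8327 kg*m^2


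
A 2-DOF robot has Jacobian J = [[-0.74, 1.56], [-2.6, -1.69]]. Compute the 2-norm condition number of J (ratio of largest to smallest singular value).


JJ^T eigenvalues: trace(JJ^T) = 12.5973, det(JJ^T) = det(J)^2 = 28.16000356
s_max^2 = (12.5973 + sqrt(46.05195305))/2 = 9.69172947
s_min^2 = (12.5973 - sqrt(46.05195305))/2 = 2.90557053
kappa = s_max/s_min = sqrt(9.69172947/2.90557053) = 1.8264

1.8264


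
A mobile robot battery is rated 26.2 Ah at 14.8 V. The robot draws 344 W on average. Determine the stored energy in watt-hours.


E = capacity * V = 26.2*14.8 = 387.7600

387.7600 Wh


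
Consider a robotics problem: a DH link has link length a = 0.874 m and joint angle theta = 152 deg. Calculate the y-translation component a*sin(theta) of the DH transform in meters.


a*sin(theta) = 0.874*sin(152 deg) = 0.4103

0.4103 m


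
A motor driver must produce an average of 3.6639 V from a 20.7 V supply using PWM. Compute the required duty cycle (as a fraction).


D = V_avg/V_supply = 3.6639/20.7 = 0.1770

0.1770


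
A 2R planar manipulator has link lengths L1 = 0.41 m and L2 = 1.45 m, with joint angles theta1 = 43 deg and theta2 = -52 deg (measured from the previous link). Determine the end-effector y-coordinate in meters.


y = L1*sin(th1) + L2*sin(th1+th2) = 0.41*sin(43 deg) + 1.45*sin(-9 deg) = 0.0528

0.0528 m


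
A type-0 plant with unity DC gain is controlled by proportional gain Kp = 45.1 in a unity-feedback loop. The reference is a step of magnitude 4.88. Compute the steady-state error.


e_ss = R/(1 + Kp) = 4.88/(1 + 45.1) = 4.88/46.1000 = 0.1059

0.1059


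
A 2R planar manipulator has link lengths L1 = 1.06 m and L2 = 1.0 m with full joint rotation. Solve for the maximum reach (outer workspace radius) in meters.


r_max = L1 + L2 = 1.06 + 1.0 = 2.0600

2.0600 m


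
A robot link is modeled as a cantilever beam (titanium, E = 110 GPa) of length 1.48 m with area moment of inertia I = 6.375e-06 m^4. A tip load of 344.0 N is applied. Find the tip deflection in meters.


delta = F*L^3/(3*E*I) = 344.0*1.48^3/(3*1.100e+11*6.375e-06)
      = 1115.176448/2103750 = 5.3009e-04

5.3009e-04 m


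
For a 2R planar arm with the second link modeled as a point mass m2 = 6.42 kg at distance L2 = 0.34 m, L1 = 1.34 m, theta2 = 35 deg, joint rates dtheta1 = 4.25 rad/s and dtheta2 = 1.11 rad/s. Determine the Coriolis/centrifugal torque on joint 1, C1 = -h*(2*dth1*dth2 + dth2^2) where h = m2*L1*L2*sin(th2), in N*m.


h = m2*L1*L2*sin(th2) = 6.42*1.34*0.34*sin(35 deg) = 1.677684
C1 = -h*(2*4.25*1.11 + 1.11^2) = -1.677684*10.6671 = -17.8960

-17.8960 N*m


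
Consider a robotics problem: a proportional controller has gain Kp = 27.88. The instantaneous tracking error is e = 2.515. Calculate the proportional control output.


u_P = Kp * e = 27.88 * 2.515 = 70.1182

70.1182


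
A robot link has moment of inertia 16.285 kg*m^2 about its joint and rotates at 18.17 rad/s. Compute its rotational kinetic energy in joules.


KE = (1/2)*I*omega^2 = 0.5*16.285*18.17^2 = 2688.2374

2688.2374 J


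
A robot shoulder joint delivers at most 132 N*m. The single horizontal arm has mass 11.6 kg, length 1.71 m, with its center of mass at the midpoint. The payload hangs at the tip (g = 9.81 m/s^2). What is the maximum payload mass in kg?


tau_arm = m_arm*g*(L/2) = 11.6*9.81*1.71/2 = 97.2956 N*m
tau_payload = tau_max - tau_arm = 132 - 97.2956 = 34.7044
m_payload = tau_payload / (g*L) = 34.7044 / (9.81*1.71) = 2.0688

2.0688 kg


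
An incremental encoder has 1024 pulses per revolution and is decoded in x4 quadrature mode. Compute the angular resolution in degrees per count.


resolution = 360 / (PPR * 4) = 360 / 4096 = 0.0879

0.0879 degrees
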